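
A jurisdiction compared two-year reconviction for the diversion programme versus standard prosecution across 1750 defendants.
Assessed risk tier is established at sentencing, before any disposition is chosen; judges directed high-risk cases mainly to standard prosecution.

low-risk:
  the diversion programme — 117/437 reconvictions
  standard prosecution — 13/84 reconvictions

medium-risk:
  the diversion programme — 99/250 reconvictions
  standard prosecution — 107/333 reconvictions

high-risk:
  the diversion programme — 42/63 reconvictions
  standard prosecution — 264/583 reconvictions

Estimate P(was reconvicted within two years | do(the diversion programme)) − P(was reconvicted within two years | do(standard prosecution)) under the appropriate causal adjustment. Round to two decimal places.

+0.14

Since assessed risk tier is a pre-existing factor (not a product of the disposition) and it affects the outcome on its own, it is a confounder. The stratified rates, not the pooled rate, identify the causal effect.
Adjusting over the population distribution of assessed risk tier: 0.298·(0.268−0.155) + 0.333·(0.396−0.321) + 0.369·(0.667−0.453) = +0.137.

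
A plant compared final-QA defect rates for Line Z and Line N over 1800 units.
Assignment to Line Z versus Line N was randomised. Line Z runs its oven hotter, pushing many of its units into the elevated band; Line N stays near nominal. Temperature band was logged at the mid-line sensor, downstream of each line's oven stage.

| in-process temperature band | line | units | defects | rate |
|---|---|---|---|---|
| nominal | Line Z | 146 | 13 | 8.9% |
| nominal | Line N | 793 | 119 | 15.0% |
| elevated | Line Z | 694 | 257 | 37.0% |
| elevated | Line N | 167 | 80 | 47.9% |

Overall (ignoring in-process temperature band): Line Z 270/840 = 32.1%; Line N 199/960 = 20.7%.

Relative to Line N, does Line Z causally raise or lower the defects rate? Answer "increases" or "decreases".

increases

Line Z is lower inside every in-process temperature band stratum but Line N is lower in aggregate. Whether to stratify depends on how in-process temperature band relates to the line.
The distribution of in-process temperature band is itself part of what the line does — it is an intermediate outcome. Holding it fixed would remove that part of the effect; the total effect is the pooled difference.
Pooled: Line Z 32.1% vs Line N 20.7%; Line N is lower overall.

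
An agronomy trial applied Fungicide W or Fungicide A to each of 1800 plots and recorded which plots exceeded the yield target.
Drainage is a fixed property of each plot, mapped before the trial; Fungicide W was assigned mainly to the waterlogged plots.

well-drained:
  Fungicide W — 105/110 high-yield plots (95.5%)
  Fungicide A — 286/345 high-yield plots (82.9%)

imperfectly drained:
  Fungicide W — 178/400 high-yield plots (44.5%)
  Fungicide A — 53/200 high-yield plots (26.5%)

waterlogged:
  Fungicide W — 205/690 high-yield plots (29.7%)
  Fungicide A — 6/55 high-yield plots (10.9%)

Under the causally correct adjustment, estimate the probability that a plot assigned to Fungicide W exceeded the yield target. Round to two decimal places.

Within every field drainage level Fungicide W has the higher rate, yet pooled Fungicide A does — Simpson's reversal.
Nothing the fungicide does changes field drainage; the imbalance is an allocation artefact. With field drainage also predicting the outcome, the pooled figure is confounded, and the within-stratum comparison is the causal one.
Standardising Fungicide W to the population field drainage mix: 0.253·105/110 + 0.333·178/400 + 0.414·205/690 = 0.513.

0.51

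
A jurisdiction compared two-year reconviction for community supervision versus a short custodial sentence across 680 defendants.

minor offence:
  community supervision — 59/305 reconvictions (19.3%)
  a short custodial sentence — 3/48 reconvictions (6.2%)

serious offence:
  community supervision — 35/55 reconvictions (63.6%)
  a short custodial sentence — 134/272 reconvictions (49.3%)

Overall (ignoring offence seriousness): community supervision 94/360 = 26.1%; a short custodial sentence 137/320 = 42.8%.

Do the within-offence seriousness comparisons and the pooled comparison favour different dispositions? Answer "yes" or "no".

yes

Within each offence seriousness level (minor offence 19.3% vs 6.2%; serious offence 63.6% vs 49.3%), a short custodial sentence has the lower rate every time. Pooled: 26.1% vs 42.8% — community supervision has the lower rate overall. The two comparisons disagree.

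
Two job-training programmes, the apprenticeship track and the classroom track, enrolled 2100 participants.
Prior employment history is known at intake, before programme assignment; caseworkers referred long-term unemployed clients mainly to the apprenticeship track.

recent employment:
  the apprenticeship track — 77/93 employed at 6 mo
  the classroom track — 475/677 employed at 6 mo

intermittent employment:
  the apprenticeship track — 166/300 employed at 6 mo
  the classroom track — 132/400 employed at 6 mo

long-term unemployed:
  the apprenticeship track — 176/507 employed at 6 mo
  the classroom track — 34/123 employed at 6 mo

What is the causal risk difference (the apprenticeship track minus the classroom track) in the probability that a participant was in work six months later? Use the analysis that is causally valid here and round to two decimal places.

+0.14

Prior employment history satisfies the back-door criterion: it is not a descendant of the programme, and it blocks the spurious path from programme to outcome. Adjusting for it (i.e., using the within-prior employment history rates) gives the causal effect.
Adjusting over the population distribution of prior employment history: 0.367·(0.828−0.702) + 0.333·(0.553−0.330) + 0.300·(0.347−0.276) = +0.142.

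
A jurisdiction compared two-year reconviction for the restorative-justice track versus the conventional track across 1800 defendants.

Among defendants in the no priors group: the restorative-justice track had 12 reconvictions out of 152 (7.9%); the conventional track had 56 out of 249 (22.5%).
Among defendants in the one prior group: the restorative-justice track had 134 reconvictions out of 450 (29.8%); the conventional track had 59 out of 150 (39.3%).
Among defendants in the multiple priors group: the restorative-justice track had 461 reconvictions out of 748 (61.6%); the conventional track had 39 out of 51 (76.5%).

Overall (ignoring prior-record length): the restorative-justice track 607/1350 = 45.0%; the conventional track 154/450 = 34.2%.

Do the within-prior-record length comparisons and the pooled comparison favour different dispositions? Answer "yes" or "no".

Within each prior-record length level (no priors 7.9% vs 22.5%; one prior 29.8% vs 39.3%; multiple priors 61.6% vs 76.5%), the restorative-justice track has the lower rate every time. Pooled: 45.0% vs 34.2% — the conventional track has the lower rate overall. The two comparisons disagree.

yes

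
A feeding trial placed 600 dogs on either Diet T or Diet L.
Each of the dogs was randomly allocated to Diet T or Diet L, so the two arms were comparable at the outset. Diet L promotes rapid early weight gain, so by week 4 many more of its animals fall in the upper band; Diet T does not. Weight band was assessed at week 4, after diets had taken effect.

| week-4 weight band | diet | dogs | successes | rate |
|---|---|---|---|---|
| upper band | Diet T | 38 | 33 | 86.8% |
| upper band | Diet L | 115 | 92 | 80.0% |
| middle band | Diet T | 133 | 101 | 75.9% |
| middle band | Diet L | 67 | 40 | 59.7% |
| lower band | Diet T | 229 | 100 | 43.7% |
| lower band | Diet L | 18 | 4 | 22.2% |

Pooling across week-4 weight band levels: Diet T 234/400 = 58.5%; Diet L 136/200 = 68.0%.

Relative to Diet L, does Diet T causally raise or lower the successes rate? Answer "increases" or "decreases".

decreases

Week-4 weight band here is a post-treatment variable shaped by the diet; conditioning on it would introduce bias rather than remove it. The overall comparison is the causal one.
Pooled: Diet T 58.5% vs Diet L 68.0%; Diet L is higher overall.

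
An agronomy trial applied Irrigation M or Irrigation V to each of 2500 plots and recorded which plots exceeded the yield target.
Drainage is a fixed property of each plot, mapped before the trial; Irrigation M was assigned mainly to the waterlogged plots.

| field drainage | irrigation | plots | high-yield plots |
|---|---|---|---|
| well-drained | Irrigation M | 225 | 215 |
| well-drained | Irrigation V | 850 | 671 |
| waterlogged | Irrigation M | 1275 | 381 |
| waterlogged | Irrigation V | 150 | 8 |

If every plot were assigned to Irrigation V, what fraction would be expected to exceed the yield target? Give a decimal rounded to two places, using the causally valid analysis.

The imbalance in field drainage arose from how plots were allocated, not from anything the irrigation did; and field drainage independently affects the outcome. The pooled gap is confounded — condition on field drainage.
Standardising Irrigation V to the population field drainage mix: 0.430·671/850 + 0.570·8/150 = 0.370.

0.37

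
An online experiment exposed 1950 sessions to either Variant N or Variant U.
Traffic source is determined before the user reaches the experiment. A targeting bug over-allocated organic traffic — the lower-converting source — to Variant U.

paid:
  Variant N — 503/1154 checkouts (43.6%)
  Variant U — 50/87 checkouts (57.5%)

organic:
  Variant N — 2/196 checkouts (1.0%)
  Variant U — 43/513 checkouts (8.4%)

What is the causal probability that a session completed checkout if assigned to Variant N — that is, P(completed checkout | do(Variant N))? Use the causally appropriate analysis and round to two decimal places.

0.28

Since traffic source is a pre-existing factor (not a product of the variant) and it affects the outcome on its own, it is a confounder. The stratified rates, not the pooled rate, identify the causal effect.
Standardising Variant N to the population traffic source mix: 0.636·503/1154 + 0.364·2/196 = 0.281.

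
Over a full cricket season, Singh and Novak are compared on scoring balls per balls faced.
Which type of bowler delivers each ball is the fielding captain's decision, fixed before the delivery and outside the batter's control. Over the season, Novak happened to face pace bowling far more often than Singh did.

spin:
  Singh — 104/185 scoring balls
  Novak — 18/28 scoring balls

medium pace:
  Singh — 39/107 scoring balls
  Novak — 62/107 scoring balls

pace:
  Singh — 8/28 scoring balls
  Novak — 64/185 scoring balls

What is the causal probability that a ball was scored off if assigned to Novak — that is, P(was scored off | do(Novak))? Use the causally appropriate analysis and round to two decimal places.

0.52

Bowling type is set before the player has any effect — it is not caused by the player — and it independently drives the outcome. That makes it a confounder, so the causal comparison is within bowling type levels.
Standardising Novak to the population bowling type mix: 0.333·18/28 + 0.334·62/107 + 0.333·64/185 = 0.523.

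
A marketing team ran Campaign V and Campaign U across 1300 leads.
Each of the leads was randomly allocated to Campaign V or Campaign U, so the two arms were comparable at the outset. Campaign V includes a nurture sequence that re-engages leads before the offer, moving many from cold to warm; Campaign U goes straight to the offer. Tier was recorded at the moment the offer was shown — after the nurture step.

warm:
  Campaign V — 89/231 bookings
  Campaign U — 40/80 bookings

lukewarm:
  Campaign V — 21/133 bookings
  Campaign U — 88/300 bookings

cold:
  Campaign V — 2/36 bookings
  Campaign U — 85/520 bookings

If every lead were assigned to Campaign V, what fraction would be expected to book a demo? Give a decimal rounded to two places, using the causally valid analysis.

0.28

Stratifying would compare campaigns among leads the campaigns themselves sorted into engagement tier groups — a form of selection on an intermediate. The unconditioned pooled rates give the total causal effect.
So P(outcome | do(Campaign V)) is just the pooled rate for Campaign V: 112/400 = 0.280.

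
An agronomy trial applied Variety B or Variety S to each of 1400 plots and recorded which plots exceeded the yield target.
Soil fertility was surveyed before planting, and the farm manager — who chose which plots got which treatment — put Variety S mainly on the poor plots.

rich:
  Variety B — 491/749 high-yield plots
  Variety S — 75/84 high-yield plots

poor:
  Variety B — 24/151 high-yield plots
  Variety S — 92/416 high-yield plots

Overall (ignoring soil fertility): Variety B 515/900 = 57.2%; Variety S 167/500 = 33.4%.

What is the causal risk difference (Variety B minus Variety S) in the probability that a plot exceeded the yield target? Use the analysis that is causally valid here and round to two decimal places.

Soil fertility satisfies the back-door criterion: it is not a descendant of the variety, and it blocks the spurious path from variety to outcome. Adjusting for it (i.e., using the within-soil fertility rates) gives the causal effect.
Adjusting over the population distribution of soil fertility: 0.595·(0.656−0.893) + 0.405·(0.159−0.221) = -0.166.

-0.17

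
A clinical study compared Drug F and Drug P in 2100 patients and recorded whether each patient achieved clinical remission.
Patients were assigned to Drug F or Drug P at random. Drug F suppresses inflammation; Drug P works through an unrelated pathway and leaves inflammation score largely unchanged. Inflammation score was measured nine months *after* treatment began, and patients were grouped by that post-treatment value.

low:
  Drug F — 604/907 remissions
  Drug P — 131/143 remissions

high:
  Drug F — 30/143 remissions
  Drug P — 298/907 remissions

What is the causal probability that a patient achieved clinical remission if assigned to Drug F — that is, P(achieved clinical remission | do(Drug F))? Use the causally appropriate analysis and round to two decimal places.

Inflammation score here is a post-treatment variable shaped by the drug; conditioning on it would introduce bias rather than remove it. The overall comparison is the causal one.
So P(outcome | do(Drug F)) is just the pooled rate for Drug F: 634/1050 = 0.604.

0.60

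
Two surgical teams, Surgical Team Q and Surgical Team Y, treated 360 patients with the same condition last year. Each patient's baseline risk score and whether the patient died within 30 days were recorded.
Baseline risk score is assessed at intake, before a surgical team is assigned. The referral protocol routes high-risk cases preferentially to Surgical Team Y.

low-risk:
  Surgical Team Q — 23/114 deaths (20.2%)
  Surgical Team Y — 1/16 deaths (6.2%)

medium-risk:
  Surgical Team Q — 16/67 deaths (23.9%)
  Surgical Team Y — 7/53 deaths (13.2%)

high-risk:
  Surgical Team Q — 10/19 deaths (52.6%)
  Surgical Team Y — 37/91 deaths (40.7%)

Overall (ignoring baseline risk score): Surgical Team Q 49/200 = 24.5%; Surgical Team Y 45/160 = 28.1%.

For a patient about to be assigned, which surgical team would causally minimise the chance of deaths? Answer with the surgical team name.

Surgical Team Y

Here baseline risk score is a common cause — it drives both which surgical team a case falls under and the outcome. The crude comparison mixes populations; the stratum-specific rates are the causally relevant ones.
Within each level — low-risk: 20.2% vs 6.2%; medium-risk: 23.9% vs 13.2%; high-risk: 52.6% vs 40.7% — Surgical Team Y is lower every time.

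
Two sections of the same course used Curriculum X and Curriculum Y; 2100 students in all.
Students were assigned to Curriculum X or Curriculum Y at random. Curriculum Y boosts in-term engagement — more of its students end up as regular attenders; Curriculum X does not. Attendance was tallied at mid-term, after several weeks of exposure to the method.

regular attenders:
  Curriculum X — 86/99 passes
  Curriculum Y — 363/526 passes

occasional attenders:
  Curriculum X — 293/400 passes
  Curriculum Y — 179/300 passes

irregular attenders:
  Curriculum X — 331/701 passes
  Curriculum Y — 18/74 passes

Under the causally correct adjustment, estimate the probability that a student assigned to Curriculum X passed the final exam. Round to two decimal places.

0.59

Curriculum X is higher inside every mid-term attendance stratum but Curriculum Y is higher in aggregate. Whether to stratify depends on how mid-term attendance relates to the teaching method.
Stratifying would compare teaching methods among students the teaching methods themselves sorted into mid-term attendance groups — a form of selection on an intermediate. The unconditioned pooled rates give the total causal effect.
So P(outcome | do(Curriculum X)) is just the pooled rate for Curriculum X: 710/1200 = 0.592.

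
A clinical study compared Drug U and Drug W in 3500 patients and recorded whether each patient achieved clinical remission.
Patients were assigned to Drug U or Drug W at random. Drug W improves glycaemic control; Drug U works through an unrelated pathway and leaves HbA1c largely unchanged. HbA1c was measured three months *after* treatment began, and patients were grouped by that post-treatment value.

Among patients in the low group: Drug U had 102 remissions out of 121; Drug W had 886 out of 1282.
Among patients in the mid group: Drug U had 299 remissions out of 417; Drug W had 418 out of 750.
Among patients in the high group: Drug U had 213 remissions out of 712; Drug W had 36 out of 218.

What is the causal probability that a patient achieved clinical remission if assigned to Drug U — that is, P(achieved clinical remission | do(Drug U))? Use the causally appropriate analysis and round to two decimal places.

0.49

The stratified and pooled comparisons disagree (Drug U wins within each HbA1c; Drug W wins overall), so the answer turns on the causal role of HbA1c.
HbA1c is downstream of the drug. One should not condition on a consequence of treatment, so the overall rates are the right comparison.
So P(outcome | do(Drug U)) is just the pooled rate for Drug U: 614/1250 = 0.491.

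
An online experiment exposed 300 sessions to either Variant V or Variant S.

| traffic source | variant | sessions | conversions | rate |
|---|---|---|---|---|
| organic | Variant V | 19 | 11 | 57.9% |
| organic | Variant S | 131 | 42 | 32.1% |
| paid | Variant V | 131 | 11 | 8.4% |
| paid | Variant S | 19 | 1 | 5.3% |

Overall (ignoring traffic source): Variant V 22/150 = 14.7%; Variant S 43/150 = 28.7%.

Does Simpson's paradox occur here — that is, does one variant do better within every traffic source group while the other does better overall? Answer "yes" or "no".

yes

Within each traffic source level (organic 57.9% vs 32.1%; paid 8.4% vs 5.3%), Variant V has the higher rate every time. Pooled: 14.7% vs 28.7% — Variant S has the higher rate overall. The two comparisons disagree.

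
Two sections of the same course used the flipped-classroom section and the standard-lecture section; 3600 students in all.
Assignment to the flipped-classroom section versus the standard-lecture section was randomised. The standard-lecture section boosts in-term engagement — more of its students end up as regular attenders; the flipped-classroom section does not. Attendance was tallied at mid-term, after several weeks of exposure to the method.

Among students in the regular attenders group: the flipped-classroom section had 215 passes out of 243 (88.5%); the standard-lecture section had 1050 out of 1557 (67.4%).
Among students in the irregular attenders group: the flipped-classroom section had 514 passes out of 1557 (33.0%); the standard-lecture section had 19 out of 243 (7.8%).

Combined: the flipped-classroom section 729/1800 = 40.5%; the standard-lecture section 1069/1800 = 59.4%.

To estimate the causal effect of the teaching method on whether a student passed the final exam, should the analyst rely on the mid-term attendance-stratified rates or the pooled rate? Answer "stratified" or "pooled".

the flipped-classroom section is higher inside every mid-term attendance stratum but the standard-lecture section is higher in aggregate. Whether to stratify depends on how mid-term attendance relates to the teaching method.
Mid-term attendance is downstream of the teaching method. One should not condition on a consequence of treatment, so the overall rates are the right comparison.
Pooled: the flipped-classroom section 40.5% vs the standard-lecture section 59.4%; the standard-lecture section is higher overall.

pooled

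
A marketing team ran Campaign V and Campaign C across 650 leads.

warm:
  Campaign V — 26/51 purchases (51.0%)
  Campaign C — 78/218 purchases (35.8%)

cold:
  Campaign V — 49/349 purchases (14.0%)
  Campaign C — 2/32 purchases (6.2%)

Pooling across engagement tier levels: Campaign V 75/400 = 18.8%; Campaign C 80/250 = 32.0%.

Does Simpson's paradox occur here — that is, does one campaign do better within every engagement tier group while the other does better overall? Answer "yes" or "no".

Within each engagement tier level (warm 51.0% vs 35.8%; cold 14.0% vs 6.2%), Campaign V has the higher rate every time. Pooled: 18.8% vs 32.0% — Campaign C has the higher rate overall. The two comparisons disagree.

yes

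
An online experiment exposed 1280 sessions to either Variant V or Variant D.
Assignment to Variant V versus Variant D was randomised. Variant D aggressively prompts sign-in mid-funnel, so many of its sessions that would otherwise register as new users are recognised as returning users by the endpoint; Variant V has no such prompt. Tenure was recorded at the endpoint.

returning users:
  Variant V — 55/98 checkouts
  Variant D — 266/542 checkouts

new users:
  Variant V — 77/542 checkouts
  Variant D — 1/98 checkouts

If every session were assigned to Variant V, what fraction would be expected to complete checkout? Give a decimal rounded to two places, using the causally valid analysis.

The distribution of user tenure is itself part of what the variant does — it is an intermediate outcome. Holding it fixed would remove that part of the effect; the total effect is the pooled difference.
So P(outcome | do(Variant V)) is just the pooled rate for Variant V: 132/640 = 0.206.

0.21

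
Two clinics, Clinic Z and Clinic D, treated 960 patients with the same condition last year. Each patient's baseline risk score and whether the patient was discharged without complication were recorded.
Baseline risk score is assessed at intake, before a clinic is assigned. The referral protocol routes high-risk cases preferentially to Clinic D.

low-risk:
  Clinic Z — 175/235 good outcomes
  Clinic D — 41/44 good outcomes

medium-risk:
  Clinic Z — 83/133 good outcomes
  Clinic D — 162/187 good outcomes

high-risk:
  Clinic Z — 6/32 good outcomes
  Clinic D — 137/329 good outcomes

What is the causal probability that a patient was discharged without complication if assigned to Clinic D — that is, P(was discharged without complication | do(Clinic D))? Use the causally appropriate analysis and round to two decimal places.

Clinic D is higher inside every baseline risk score stratum but Clinic Z is higher in aggregate. Whether to stratify depends on how baseline risk score relates to the clinic.
Baseline risk score satisfies the back-door criterion: it is not a descendant of the clinic, and it blocks the spurious path from clinic to outcome. Adjusting for it (i.e., using the within-baseline risk score rates) gives the causal effect.
Standardising Clinic D to the population baseline risk score mix: 0.291·41/44 + 0.333·162/187 + 0.376·137/329 = 0.716.

0.72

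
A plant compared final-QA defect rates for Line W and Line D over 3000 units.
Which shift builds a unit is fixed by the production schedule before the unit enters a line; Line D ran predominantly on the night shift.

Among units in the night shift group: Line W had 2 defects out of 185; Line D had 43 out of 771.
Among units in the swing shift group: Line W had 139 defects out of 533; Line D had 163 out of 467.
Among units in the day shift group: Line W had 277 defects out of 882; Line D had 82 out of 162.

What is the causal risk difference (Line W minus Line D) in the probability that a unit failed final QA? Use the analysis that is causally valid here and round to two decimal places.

-0.11

Nothing the line does changes shift; the imbalance is an allocation artefact. With shift also predicting the outcome, the pooled figure is confounded, and the within-stratum comparison is the causal one.
Adjusting over the population distribution of shift: 0.319·(0.011−0.056) + 0.333·(0.261−0.349) + 0.348·(0.314−0.506) = -0.111.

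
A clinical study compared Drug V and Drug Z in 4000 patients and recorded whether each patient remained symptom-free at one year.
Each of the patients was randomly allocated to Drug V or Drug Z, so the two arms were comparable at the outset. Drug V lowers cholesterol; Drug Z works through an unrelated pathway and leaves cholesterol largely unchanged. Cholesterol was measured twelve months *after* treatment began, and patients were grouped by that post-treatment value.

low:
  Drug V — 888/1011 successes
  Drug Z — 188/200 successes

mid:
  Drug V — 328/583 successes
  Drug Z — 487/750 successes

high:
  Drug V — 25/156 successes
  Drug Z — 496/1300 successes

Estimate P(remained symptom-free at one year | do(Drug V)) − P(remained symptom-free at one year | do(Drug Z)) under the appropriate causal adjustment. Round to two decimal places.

+0.19

Within every cholesterol level Drug Z has the higher rate, yet pooled Drug V does — Simpson's reversal.
Cholesterol is downstream of the drug. One should not condition on a consequence of treatment, so the overall rates are the right comparison.
The causal difference is the pooled difference: 0.709 − 0.520 = +0.189.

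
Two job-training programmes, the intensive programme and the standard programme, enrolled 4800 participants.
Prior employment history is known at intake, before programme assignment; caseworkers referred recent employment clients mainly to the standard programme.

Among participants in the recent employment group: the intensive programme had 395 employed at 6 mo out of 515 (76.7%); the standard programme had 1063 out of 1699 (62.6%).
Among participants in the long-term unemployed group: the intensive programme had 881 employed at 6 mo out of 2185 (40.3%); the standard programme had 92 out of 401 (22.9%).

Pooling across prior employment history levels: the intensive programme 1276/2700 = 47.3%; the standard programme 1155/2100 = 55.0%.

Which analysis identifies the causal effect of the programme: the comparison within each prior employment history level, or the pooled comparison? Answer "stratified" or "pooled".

stratified

Within every prior employment history level the intensive programme has the higher rate, yet pooled the standard programme does — Simpson's reversal.
The imbalance in prior employment history arose from how participants were allocated, not from anything the programme did; and prior employment history independently affects the outcome. The pooled gap is confounded — condition on prior employment history.
Within each level — recent employment: 76.7% vs 62.6%; long-term unemployed: 40.3% vs 22.9% — the intensive programme is higher every time.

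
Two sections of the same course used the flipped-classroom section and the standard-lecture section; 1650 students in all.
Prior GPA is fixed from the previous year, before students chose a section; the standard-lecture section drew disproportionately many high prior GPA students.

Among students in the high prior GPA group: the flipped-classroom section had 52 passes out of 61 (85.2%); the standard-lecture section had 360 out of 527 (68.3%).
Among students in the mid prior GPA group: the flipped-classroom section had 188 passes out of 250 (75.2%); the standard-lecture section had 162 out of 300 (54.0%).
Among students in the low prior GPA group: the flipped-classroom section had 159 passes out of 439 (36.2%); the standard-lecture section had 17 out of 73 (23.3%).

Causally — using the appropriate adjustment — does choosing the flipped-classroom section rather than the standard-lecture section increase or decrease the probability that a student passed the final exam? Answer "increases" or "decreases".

increases

Within every prior GPA band level the flipped-classroom section has the higher rate, yet pooled the standard-lecture section does — Simpson's reversal.
Nothing the teaching method does changes prior GPA band; the imbalance is an allocation artefact. With prior GPA band also predicting the outcome, the pooled figure is confounded, and the within-stratum comparison is the causal one.
Within each level — high prior GPA: 85.2% vs 68.3%; mid prior GPA: 75.2% vs 54.0%; low prior GPA: 36.2% vs 23.3% — the flipped-classroom section is higher every time.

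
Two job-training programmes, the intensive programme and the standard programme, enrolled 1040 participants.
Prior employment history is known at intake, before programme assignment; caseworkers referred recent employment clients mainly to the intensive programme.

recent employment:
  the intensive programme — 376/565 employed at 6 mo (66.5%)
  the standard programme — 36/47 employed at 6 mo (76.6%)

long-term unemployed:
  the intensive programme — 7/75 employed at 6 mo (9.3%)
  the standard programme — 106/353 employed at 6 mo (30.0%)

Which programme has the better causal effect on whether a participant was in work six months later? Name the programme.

the standard programme

Since prior employment history is a pre-existing factor (not a product of the programme) and it affects the outcome on its own, it is a confounder. The stratified rates, not the pooled rate, identify the causal effect.
Within each level — recent employment: 66.5% vs 76.6%; long-term unemployed: 9.3% vs 30.0% — the standard programme is higher every time.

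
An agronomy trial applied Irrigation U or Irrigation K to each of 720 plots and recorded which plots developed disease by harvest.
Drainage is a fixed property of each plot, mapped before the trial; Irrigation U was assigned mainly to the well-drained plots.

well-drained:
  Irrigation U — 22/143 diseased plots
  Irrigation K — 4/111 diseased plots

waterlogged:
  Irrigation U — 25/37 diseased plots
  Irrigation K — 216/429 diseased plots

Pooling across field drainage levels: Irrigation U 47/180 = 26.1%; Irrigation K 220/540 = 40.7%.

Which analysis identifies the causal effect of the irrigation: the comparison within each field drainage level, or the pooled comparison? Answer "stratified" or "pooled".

Field drainage differs across irrigations for reasons unrelated to any effect of the irrigation itself, and it separately predicts the outcome — a classic confounder. We must compare within field drainage levels.
Within each level — well-drained: 15.4% vs 3.6%; waterlogged: 67.6% vs 50.3% — Irrigation K is lower every time.

stratified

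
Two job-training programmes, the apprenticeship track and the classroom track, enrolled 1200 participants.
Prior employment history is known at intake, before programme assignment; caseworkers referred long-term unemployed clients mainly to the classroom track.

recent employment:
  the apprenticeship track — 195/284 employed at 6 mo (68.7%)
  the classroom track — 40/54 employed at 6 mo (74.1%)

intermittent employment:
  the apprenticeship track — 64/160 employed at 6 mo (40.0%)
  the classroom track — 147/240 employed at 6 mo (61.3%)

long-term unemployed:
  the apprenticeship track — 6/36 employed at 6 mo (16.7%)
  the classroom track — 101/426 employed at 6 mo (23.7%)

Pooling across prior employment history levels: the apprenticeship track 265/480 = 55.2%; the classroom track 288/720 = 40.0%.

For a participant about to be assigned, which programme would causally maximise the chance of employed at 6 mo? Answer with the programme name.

the classroom track

Within every prior employment history level the classroom track has the higher rate, yet pooled the apprenticeship track does — Simpson's reversal.
Prior employment history is set before the programme has any effect — it is not caused by the programme — and it independently drives the outcome. That makes it a confounder, so the causal comparison is within prior employment history levels.
Within each level — recent employment: 68.7% vs 74.1%; intermittent employment: 40.0% vs 61.3%; long-term unemployed: 16.7% vs 23.7% — the classroom track is higher every time.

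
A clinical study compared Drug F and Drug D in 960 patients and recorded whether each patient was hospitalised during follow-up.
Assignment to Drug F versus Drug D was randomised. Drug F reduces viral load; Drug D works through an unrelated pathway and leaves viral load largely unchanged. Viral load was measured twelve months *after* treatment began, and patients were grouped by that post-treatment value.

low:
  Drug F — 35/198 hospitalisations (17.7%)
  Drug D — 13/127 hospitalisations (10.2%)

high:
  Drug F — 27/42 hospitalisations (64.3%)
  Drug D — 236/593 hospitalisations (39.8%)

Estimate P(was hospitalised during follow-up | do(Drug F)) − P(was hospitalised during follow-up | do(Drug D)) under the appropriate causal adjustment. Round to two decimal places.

-0.09

Viral load is downstream of the drug. One should not condition on a consequence of treatment, so the overall rates are the right comparison.
The causal difference is the pooled difference: 0.258 − 0.346 = -0.087.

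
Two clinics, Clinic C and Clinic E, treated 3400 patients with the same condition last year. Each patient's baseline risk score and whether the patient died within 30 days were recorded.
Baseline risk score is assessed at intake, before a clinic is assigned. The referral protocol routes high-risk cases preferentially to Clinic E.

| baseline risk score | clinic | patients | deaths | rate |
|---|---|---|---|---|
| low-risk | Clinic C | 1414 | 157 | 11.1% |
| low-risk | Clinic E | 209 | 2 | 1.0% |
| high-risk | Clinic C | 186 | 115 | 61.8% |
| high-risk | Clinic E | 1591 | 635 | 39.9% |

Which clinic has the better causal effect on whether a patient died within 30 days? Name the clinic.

Clinic E

Clinic E is lower inside every baseline risk score stratum but Clinic C is lower in aggregate. Whether to stratify depends on how baseline risk score relates to the clinic.
Baseline risk score differs across clinics for reasons unrelated to any effect of the clinic itself, and it separately predicts the outcome — a classic confounder. We must compare within baseline risk score levels.
Within each level — low-risk: 11.1% vs 1.0%; high-risk: 61.8% vs 39.9% — Clinic E is lower every time.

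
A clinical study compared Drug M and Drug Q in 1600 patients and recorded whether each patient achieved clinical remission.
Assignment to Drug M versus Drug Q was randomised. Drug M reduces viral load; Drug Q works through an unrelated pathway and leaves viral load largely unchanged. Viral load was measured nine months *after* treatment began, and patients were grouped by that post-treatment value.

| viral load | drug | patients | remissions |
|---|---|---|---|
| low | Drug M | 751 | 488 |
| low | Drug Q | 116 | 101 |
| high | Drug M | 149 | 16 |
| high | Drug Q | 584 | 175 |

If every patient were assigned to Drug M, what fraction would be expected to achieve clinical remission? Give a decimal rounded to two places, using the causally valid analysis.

Viral load here is a post-treatment variable shaped by the drug; conditioning on it would introduce bias rather than remove it. The overall comparison is the causal one.
So P(outcome | do(Drug M)) is just the pooled rate for Drug M: 504/900 = 0.560.

0.56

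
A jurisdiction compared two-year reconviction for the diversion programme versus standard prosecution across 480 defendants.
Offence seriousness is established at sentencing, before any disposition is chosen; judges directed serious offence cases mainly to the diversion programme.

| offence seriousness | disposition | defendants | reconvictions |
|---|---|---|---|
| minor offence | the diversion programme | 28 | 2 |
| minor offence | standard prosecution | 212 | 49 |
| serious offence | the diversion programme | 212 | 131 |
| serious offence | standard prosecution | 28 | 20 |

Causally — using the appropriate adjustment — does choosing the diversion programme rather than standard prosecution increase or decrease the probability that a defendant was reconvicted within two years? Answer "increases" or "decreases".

Nothing the disposition does changes offence seriousness; the imbalance is an allocation artefact. With offence seriousness also predicting the outcome, the pooled figure is confounded, and the within-stratum comparison is the causal one.
Within each level — minor offence: 7.1% vs 23.1%; serious offence: 61.8% vs 71.4% — the diversion programme is lower every time.

decreases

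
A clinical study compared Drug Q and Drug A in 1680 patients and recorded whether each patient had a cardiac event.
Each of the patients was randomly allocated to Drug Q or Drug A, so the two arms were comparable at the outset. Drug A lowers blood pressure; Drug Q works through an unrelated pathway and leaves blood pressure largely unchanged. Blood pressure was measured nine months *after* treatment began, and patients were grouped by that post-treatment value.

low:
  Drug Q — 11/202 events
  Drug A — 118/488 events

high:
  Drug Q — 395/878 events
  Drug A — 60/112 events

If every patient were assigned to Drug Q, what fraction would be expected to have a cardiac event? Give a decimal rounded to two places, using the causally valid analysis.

The stratified and pooled comparisons disagree (Drug Q wins within each blood pressure; Drug A wins overall), so the answer turns on the causal role of blood pressure.
Because the drug influences blood pressure, blood pressure is a post-treatment mediator, not a confounder. Stratifying on it would bias the estimate; the causal effect is the crude pooled difference.
So P(outcome | do(Drug Q)) is just the pooled rate for Drug Q: 406/1080 = 0.376.

0.38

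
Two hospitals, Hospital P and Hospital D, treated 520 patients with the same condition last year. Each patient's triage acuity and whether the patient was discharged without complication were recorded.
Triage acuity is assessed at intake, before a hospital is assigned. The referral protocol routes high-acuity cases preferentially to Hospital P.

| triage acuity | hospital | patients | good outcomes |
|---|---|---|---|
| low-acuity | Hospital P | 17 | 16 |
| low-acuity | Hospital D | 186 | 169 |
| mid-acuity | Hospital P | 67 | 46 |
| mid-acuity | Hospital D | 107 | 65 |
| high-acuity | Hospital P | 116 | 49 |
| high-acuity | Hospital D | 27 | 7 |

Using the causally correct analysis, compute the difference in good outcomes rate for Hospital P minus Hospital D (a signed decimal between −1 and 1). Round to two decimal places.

+0.08

The imbalance in triage acuity arose from how patients were allocated, not from anything the hospital did; and triage acuity independently affects the outcome. The pooled gap is confounded — condition on triage acuity.
Adjusting over the population distribution of triage acuity: 0.390·(0.941−0.909) + 0.335·(0.687−0.607) + 0.275·(0.422−0.259) = +0.084.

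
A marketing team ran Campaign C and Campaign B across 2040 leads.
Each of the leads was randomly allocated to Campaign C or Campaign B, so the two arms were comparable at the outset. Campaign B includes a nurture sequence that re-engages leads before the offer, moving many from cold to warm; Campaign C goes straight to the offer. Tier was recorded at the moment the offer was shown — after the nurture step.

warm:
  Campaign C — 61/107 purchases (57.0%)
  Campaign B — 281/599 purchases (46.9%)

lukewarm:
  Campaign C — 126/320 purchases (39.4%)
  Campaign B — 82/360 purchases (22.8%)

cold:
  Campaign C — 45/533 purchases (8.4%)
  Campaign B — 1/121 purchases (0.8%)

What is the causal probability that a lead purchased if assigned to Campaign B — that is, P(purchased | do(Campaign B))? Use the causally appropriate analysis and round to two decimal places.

0.34

Campaign C is higher inside every engagement tier stratum but Campaign B is higher in aggregate. Whether to stratify depends on how engagement tier relates to the campaign.
The distribution of engagement tier is itself part of what the campaign does — it is an intermediate outcome. Holding it fixed would remove that part of the effect; the total effect is the pooled difference.
So P(outcome | do(Campaign B)) is just the pooled rate for Campaign B: 364/1080 = 0.337.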